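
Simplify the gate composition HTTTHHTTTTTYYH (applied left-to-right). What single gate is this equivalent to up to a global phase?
I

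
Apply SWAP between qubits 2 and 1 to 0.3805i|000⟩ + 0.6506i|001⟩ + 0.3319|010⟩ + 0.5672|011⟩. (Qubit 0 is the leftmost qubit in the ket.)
0.3805i|000⟩ + 0.3319|001⟩ + 0.6506i|010⟩ + 0.5672|011⟩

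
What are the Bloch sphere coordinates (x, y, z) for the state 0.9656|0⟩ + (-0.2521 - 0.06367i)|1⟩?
(-0.4869, -0.123, 0.8648)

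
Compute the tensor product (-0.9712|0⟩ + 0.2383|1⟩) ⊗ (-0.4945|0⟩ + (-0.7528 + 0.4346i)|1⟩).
0.4803|00⟩ + (0.7311 - 0.4221i)|01⟩ - 0.1178|10⟩ + (-0.1794 + 0.1036i)|11⟩

amp(|b₁b₂…⟩) = product of the factor amplitudes for bits b₁, b₂, …; only kets whose every factor amplitude is nonzero survive.
|00⟩: (-0.9712)(-0.4945) = 0.4803
|01⟩: (-0.9712)(-0.7528 + 0.4346i) = (0.7311 - 0.4221i)
|10⟩: (0.2383)(-0.4945) = -0.1178
|11⟩: (0.2383)(-0.7528 + 0.4346i) = (-0.1794 + 0.1036i)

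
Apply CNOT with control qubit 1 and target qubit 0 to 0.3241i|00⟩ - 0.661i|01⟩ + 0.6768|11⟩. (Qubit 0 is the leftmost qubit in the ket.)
0.3241i|00⟩ + 0.6768|01⟩ - 0.661i|11⟩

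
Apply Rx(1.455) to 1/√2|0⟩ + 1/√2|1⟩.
(0.5281 - 0.4702i)|0⟩ + (0.5281 - 0.4702i)|1⟩

Rx(1.455) = [[cos(θ/2), −i·sin(θ/2)], [−i·sin(θ/2), cos(θ/2)]]; θ = 1.455, cos(θ/2) ≈ 0.746839, sin(θ/2) ≈ 0.665005.
With a = amp(|0⟩) = 1/√2 and b = amp(|1⟩) = 1/√2:
new amp(|0⟩) = (0.746839)·a + (-0.665005i)·b = (0.5281 - 0.4702i)
new amp(|1⟩) = (-0.665005i)·a + (0.746839)·b = (0.5281 - 0.4702i)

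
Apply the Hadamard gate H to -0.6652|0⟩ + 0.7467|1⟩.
0.05763|0⟩ - 0.9984|1⟩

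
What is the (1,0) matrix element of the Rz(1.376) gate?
0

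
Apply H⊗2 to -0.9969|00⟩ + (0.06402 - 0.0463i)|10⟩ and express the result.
(-0.4664 - 0.02315i)|00⟩ + (-0.4664 - 0.02315i)|01⟩ + (-0.5305 + 0.02315i)|10⟩ + (-0.5305 + 0.02315i)|11⟩

H⊗2 gives amp(|y⟩) = (1/2) Σ_x (−1)^(x·y) amp(|x⟩), where x·y is the number of positions in which both x and y have a 1.
|00⟩: (-0.9969 + (0.06402 - 0.0463i))/2 = (-0.4664 - 0.02315i)
|01⟩: (-0.9969 + (0.06402 - 0.0463i))/2 = (-0.4664 - 0.02315i)
|10⟩: (-0.9969 - (0.06402 - 0.0463i))/2 = (-0.5305 + 0.02315i)
|11⟩: (-0.9969 - (0.06402 - 0.0463i))/2 = (-0.5305 + 0.02315i)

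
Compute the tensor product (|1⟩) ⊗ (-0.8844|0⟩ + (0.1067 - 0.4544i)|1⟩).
-0.8844|10⟩ + (0.1067 - 0.4544i)|11⟩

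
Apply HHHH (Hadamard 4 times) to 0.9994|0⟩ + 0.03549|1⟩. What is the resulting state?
0.9994|0⟩ + 0.03549|1⟩

H² = I, so an even number of Hadamards cancels: H^4 = I and the state is unchanged.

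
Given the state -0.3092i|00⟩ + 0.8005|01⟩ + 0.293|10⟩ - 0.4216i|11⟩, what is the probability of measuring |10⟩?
0.08585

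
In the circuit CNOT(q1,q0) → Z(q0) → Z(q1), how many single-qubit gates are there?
2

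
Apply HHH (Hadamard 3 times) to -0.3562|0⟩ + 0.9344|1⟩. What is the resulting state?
0.4088|0⟩ - 0.9126|1⟩

H² = I, so H^3 = H: a single Hadamard. With (a, b) = (-0.3562, 0.9344), H gives ((a + b)/√2, (a − b)/√2) = (0.4088, -0.9126).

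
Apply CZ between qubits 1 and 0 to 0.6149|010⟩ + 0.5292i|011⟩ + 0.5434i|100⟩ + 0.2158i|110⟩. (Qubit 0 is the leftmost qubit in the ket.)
0.6149|010⟩ + 0.5292i|011⟩ + 0.5434i|100⟩ - 0.2158i|110⟩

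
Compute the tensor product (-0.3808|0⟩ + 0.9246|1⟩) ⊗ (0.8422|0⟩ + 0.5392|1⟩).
-0.3207|00⟩ - 0.2053|01⟩ + 0.7787|10⟩ + 0.4985|11⟩

amp(|b₁b₂…⟩) = product of the factor amplitudes for bits b₁, b₂, …; only kets whose every factor amplitude is nonzero survive.
|00⟩: (-0.3808)(0.8422) = -0.3207
|01⟩: (-0.3808)(0.5392) = -0.2053
|10⟩: (0.9246)(0.8422) = 0.7787
|11⟩: (0.9246)(0.5392) = 0.4985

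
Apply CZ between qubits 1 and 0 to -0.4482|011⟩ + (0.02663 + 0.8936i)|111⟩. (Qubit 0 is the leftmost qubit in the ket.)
-0.4482|011⟩ + (-0.02663 - 0.8936i)|111⟩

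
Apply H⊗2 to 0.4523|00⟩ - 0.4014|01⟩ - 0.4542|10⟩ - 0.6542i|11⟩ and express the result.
(-0.2017 - 0.3271i)|00⟩ + (0.1998 + 0.3271i)|01⟩ + (0.2526 + 0.3271i)|10⟩ + (0.654 - 0.3271i)|11⟩

H⊗2 gives amp(|y⟩) = (1/2) Σ_x (−1)^(x·y) amp(|x⟩), where x·y is the number of positions in which both x and y have a 1.
|00⟩: (0.4523 - 0.4014 - 0.4542 - 0.6542i)/2 = (-0.2017 - 0.3271i)
|01⟩: (0.4523 + 0.4014 - 0.4542 + 0.6542i)/2 = (0.1998 + 0.3271i)
|10⟩: (0.4523 - 0.4014 + 0.4542 + 0.6542i)/2 = (0.2526 + 0.3271i)
|11⟩: (0.4523 + 0.4014 + 0.4542 - 0.6542i)/2 = (0.654 - 0.3271i)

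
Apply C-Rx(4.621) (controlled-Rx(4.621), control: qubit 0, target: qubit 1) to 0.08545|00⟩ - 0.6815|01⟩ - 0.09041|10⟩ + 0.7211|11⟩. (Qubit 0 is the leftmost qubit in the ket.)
0.08545|00⟩ - 0.6815|01⟩ + (0.06094 - 0.5327i)|10⟩ + (-0.4861 + 0.06678i)|11⟩

C-Rx(4.621) leaves the control-|0⟩ kets |00⟩, |01⟩ unchanged and applies Rx(4.621) to qubit 1 on the control-|1⟩ pair (|10⟩, |11⟩).
Rx(4.621) = [[cos(θ/2), −i·sin(θ/2)], [−i·sin(θ/2), cos(θ/2)]]; θ = 4.621, cos(θ/2) ≈ -0.674069, sin(θ/2) ≈ 0.738668.
With a = amp(|10⟩) = -0.09041 and b = amp(|11⟩) = 0.7211:
new amp(|10⟩) = (-0.674069)·a + (-0.738668i)·b = (0.06094 - 0.5327i)
new amp(|11⟩) = (-0.738668i)·a + (-0.674069)·b = (-0.4861 + 0.06678i)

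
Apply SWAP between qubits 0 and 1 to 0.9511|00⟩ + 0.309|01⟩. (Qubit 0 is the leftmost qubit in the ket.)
0.9511|00⟩ + 0.309|10⟩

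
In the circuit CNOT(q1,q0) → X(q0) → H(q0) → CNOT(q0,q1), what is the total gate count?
4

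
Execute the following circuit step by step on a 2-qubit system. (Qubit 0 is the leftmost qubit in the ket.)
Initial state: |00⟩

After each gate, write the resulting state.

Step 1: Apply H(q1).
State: 1/√2|00⟩ + 1/√2|01⟩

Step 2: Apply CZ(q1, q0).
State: 1/√2|00⟩ + 1/√2|01⟩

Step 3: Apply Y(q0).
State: (1/√2)i|10⟩ + (1/√2)i|11⟩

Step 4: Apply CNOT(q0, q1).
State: (1/√2)i|10⟩ + (1/√2)i|11⟩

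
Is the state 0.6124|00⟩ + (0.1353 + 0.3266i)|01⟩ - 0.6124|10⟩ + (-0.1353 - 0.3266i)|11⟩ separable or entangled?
Separable

Writing the state as a|00⟩ + b|01⟩ + c|10⟩ + d|11⟩, it is a product state iff ad − bc = 0.
Here (a, b, c, d) = (0.6124, (0.1353 + 0.3266i), -0.6124, (-0.1353 - 0.3266i)): ad − bc = (0.6124)(-0.1353 - 0.3266i) − (0.1353 + 0.3266i)(-0.6124) = 0, so the state is separable.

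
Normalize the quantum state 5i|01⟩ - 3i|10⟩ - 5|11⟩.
0.6509i|01⟩ - 0.3906i|10⟩ - 0.6509|11⟩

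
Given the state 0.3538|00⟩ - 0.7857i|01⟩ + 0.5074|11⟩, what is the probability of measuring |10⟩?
0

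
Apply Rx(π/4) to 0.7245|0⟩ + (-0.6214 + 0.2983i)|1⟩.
(0.7835 + 0.2378i)|0⟩ + (-0.5741 - 0.001661i)|1⟩

Rx(π/4) = [[cos(θ/2), −i·sin(θ/2)], [−i·sin(θ/2), cos(θ/2)]]; θ = π/4, cos(θ/2) ≈ 0.92388, sin(θ/2) ≈ 0.382683.
With a = amp(|0⟩) = 0.7245 and b = amp(|1⟩) = (-0.6214 + 0.2983i):
new amp(|0⟩) = (0.92388)·a + (-0.382683i)·b = (0.7835 + 0.2378i)
new amp(|1⟩) = (-0.382683i)·a + (0.92388)·b = (-0.5741 - 0.001661i)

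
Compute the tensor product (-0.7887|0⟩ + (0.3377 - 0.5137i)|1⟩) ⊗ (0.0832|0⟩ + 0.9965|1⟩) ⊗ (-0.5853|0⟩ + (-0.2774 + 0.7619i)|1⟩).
0.03841|000⟩ + (0.0182 - 0.05i)|001⟩ + 0.46|010⟩ + (0.218 - 0.5988i)|011⟩ + (-0.01644 + 0.02502i)|100⟩ + (0.02477 + 0.03326i)|101⟩ + (-0.197 + 0.2996i)|110⟩ + (0.2967 + 0.3984i)|111⟩

amp(|b₁b₂…⟩) = product of the factor amplitudes for bits b₁, b₂, …; only kets whose every factor amplitude is nonzero survive.
|000⟩: (-0.7887)(0.0832)(-0.5853) = 0.03841
|001⟩: (-0.7887)(0.0832)(-0.2774 + 0.7619i) = (0.0182 - 0.05i)
|010⟩: (-0.7887)(0.9965)(-0.5853) = 0.46
|011⟩: (-0.7887)(0.9965)(-0.2774 + 0.7619i) = (0.218 - 0.5988i)
|100⟩: (0.3377 - 0.5137i)(0.0832)(-0.5853) = (-0.01644 + 0.02502i)
|101⟩: (0.3377 - 0.5137i)(0.0832)(-0.2774 + 0.7619i) = (0.02477 + 0.03326i)
|110⟩: (0.3377 - 0.5137i)(0.9965)(-0.5853) = (-0.197 + 0.2996i)
|111⟩: (0.3377 - 0.5137i)(0.9965)(-0.2774 + 0.7619i) = (0.2967 + 0.3984i)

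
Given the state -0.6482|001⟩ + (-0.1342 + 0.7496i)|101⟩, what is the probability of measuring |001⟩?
0.4202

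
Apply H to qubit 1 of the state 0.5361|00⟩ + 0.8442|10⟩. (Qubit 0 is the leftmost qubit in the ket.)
0.3791|00⟩ + 0.3791|01⟩ + 0.5969|10⟩ + 0.5969|11⟩

H on qubit 1 mixes each pair of kets that differ only in qubit 1: amplitudes (a, b) of (|…0…⟩, |…1…⟩) become ((a + b)/√2, (a − b)/√2). Kets absent from the input have amplitude 0.
(|00⟩, |01⟩): (a, b) = (0.5361, 0) → (0.3791, 0.3791)
(|10⟩, |11⟩): (a, b) = (0.8442, 0) → (0.5969, 0.5969)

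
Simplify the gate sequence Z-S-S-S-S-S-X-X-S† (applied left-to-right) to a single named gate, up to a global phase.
Z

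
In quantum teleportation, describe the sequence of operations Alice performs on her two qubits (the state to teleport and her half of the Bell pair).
CNOT (state → Bell), then H on state qubit, then measure both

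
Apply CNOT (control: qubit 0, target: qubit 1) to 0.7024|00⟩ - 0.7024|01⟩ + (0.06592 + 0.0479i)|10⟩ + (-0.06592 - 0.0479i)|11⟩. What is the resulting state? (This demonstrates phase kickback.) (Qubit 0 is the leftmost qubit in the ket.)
0.7024|00⟩ - 0.7024|01⟩ + (-0.06592 - 0.0479i)|10⟩ + (0.06592 + 0.0479i)|11⟩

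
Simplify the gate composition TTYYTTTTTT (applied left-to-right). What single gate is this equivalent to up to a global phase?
I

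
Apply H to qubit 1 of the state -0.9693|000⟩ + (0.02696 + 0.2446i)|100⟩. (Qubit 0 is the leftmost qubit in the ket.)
-0.6854|000⟩ - 0.6854|010⟩ + (0.01906 + 0.173i)|100⟩ + (0.01906 + 0.173i)|110⟩

H on qubit 1 mixes each pair of kets that differ only in qubit 1: amplitudes (a, b) of (|…0…⟩, |…1…⟩) become ((a + b)/√2, (a − b)/√2). Kets absent from the input have amplitude 0.
(|000⟩, |010⟩): (a, b) = (-0.9693, 0) → (-0.6854, -0.6854)
(|100⟩, |110⟩): (a, b) = ((0.02696 + 0.2446i), 0) → ((0.01906 + 0.173i), (0.01906 + 0.173i))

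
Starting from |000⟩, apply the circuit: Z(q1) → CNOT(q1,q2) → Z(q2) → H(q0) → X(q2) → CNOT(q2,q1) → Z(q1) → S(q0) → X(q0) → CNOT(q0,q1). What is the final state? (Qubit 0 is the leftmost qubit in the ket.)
-(1/√2)i|011⟩ - 1/√2|101⟩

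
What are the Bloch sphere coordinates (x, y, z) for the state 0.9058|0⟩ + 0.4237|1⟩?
(0.7676, 0, 0.641)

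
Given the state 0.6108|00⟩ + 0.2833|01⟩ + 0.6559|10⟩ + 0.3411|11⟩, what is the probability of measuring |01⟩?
0.08026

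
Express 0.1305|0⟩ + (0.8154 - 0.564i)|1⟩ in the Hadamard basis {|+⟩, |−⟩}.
(0.6689 - 0.3988i)|+⟩ + (-0.4843 + 0.3988i)|−⟩

With |ψ⟩ = α|0⟩ + β|1⟩, the Hadamard-basis coefficients are ⟨+|ψ⟩ = (α + β)/√2 and ⟨−|ψ⟩ = (α − β)/√2.
Here α = 0.1305, β = (0.8154 - 0.564i): (α + β)/√2 = (0.6689 - 0.3988i), (α − β)/√2 = (-0.4843 + 0.3988i).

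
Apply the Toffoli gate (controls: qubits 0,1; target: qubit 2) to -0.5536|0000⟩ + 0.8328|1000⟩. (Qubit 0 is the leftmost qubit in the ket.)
-0.5536|0000⟩ + 0.8328|1000⟩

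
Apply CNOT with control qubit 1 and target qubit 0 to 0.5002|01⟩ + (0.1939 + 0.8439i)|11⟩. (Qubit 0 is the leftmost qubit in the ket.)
(0.1939 + 0.8439i)|01⟩ + 0.5002|11⟩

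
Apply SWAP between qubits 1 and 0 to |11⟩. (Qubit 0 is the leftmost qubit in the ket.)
|11⟩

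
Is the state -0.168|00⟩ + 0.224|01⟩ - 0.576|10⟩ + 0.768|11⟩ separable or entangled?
Separable

Writing the state as a|00⟩ + b|01⟩ + c|10⟩ + d|11⟩, it is a product state iff ad − bc = 0.
Here (a, b, c, d) = (-0.168, 0.224, -0.576, 0.768): ad − bc = (-0.168)(0.768) − (0.224)(-0.576) = 0, so the state is separable.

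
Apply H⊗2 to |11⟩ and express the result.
1/2|00⟩ - 1/2|01⟩ - 1/2|10⟩ + 1/2|11⟩

H⊗2 gives amp(|y⟩) = (1/2) Σ_x (−1)^(x·y) amp(|x⟩), where x·y is the number of positions in which both x and y have a 1.
|00⟩: (1)/2 = 1/2
|01⟩: (-1)/2 = -1/2
|10⟩: (-1)/2 = -1/2
|11⟩: (1)/2 = 1/2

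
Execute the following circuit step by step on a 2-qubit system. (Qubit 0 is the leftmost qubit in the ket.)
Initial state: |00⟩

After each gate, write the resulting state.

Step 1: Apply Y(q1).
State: i|01⟩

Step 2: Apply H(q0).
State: (1/√2)i|01⟩ + (1/√2)i|11⟩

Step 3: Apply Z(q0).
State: (1/√2)i|01⟩ - (1/√2)i|11⟩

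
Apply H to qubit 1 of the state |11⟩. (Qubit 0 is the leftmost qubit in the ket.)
1/√2|10⟩ - 1/√2|11⟩

H on qubit 1 mixes each pair of kets that differ only in qubit 1: amplitudes (a, b) of (|…0…⟩, |…1…⟩) become ((a + b)/√2, (a − b)/√2). Kets absent from the input have amplitude 0.
(|10⟩, |11⟩): (a, b) = (0, 1) → (1/√2, -1/√2)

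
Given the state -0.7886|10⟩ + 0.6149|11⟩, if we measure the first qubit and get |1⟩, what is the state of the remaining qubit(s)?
-0.7886|0⟩ + 0.6149|1⟩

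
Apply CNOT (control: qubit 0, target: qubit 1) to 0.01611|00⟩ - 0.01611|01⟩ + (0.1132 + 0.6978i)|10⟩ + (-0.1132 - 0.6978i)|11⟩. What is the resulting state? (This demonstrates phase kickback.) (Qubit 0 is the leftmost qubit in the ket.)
0.01611|00⟩ - 0.01611|01⟩ + (-0.1132 - 0.6978i)|10⟩ + (0.1132 + 0.6978i)|11⟩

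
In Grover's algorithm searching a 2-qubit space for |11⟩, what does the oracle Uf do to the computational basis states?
Uf|x⟩ = -|x⟩ if x = 11, else |x⟩ (phase flip on target)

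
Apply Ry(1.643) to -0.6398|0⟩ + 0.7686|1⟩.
-0.9985|0⟩ + 0.05507|1⟩

Ry(1.643) = [[cos(θ/2), −sin(θ/2)], [sin(θ/2), cos(θ/2)]]; θ = 1.643, cos(θ/2) ≈ 0.681124, sin(θ/2) ≈ 0.732168.
With a = amp(|0⟩) = -0.6398 and b = amp(|1⟩) = 0.7686:
new amp(|0⟩) = (0.681124)·a + (-0.732168)·b = -0.9985
new amp(|1⟩) = (0.732168)·a + (0.681124)·b = 0.05507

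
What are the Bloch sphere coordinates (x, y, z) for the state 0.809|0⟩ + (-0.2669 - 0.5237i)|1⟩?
(-0.4318, -0.8473, 0.309)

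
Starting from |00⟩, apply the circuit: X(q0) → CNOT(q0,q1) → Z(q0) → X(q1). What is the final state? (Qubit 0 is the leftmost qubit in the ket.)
-|10⟩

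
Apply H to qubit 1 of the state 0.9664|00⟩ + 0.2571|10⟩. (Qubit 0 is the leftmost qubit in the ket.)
0.6833|00⟩ + 0.6833|01⟩ + 0.1818|10⟩ + 0.1818|11⟩

H on qubit 1 mixes each pair of kets that differ only in qubit 1: amplitudes (a, b) of (|…0…⟩, |…1…⟩) become ((a + b)/√2, (a − b)/√2). Kets absent from the input have amplitude 0.
(|00⟩, |01⟩): (a, b) = (0.9664, 0) → (0.6833, 0.6833)
(|10⟩, |11⟩): (a, b) = (0.2571, 0) → (0.1818, 0.1818)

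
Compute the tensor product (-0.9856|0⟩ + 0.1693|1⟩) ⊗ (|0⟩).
-0.9856|00⟩ + 0.1693|10⟩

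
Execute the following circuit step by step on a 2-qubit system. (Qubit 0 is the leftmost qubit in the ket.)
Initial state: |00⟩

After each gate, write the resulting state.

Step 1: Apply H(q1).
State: 1/√2|00⟩ + 1/√2|01⟩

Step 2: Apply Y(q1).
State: -(1/√2)i|00⟩ + (1/√2)i|01⟩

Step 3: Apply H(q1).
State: -i|01⟩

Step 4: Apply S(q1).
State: |01⟩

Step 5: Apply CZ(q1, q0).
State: |01⟩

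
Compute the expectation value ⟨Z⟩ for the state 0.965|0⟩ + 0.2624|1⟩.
0.8624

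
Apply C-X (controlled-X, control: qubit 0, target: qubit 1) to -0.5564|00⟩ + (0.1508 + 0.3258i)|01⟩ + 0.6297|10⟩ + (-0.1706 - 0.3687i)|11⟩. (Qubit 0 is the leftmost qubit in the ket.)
-0.5564|00⟩ + (0.1508 + 0.3258i)|01⟩ + (-0.1706 - 0.3687i)|10⟩ + 0.6297|11⟩

C-X leaves the control-|0⟩ kets |00⟩, |01⟩ unchanged and applies X to qubit 1 on the control-|1⟩ pair (|10⟩, |11⟩).
X = [[0, 1], [1, 0]].
With a = amp(|10⟩) = 0.6297 and b = amp(|11⟩) = (-0.1706 - 0.3687i):
new amp(|10⟩) = (1)·b = (-0.1706 - 0.3687i)
new amp(|11⟩) = (1)·a = 0.6297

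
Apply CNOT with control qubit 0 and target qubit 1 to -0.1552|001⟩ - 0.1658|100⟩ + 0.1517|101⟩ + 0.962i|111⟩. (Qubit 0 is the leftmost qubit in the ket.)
-0.1552|001⟩ + 0.962i|101⟩ - 0.1658|110⟩ + 0.1517|111⟩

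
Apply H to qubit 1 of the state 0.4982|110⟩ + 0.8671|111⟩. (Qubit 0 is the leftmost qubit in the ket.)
0.3523|100⟩ + 0.6131|101⟩ - 0.3523|110⟩ - 0.6131|111⟩

H on qubit 1 mixes each pair of kets that differ only in qubit 1: amplitudes (a, b) of (|…0…⟩, |…1…⟩) become ((a + b)/√2, (a − b)/√2). Kets absent from the input have amplitude 0.
(|100⟩, |110⟩): (a, b) = (0, 0.4982) → (0.3523, -0.3523)
(|101⟩, |111⟩): (a, b) = (0, 0.8671) → (0.6131, -0.6131)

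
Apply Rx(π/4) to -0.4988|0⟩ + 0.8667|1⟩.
(-0.4608 - 0.3317i)|0⟩ + (0.8007 + 0.1909i)|1⟩

Rx(π/4) = [[cos(θ/2), −i·sin(θ/2)], [−i·sin(θ/2), cos(θ/2)]]; θ = π/4, cos(θ/2) ≈ 0.92388, sin(θ/2) ≈ 0.382683.
With a = amp(|0⟩) = -0.4988 and b = amp(|1⟩) = 0.8667:
new amp(|0⟩) = (0.92388)·a + (-0.382683i)·b = (-0.4608 - 0.3317i)
new amp(|1⟩) = (-0.382683i)·a + (0.92388)·b = (0.8007 + 0.1909i)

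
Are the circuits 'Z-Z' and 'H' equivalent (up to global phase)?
No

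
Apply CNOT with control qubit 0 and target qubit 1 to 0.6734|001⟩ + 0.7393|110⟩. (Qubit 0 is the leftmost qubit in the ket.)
0.6734|001⟩ + 0.7393|100⟩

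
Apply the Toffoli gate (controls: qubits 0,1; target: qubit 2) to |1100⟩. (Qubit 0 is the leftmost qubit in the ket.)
|1110⟩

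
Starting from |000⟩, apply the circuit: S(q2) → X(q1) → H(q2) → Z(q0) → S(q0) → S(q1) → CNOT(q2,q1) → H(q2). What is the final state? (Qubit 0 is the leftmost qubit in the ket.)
(1/2)i|000⟩ - (1/2)i|001⟩ + (1/2)i|010⟩ + (1/2)i|011⟩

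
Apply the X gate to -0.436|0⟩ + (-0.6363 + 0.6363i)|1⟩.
(-0.6363 + 0.6363i)|0⟩ - 0.436|1⟩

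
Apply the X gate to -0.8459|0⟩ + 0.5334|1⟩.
0.5334|0⟩ - 0.8459|1⟩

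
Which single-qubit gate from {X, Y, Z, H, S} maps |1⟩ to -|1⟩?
Z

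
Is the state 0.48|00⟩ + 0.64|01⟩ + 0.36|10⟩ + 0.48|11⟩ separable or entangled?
Separable

Writing the state as a|00⟩ + b|01⟩ + c|10⟩ + d|11⟩, it is a product state iff ad − bc = 0.
Here (a, b, c, d) = (0.48, 0.64, 0.36, 0.48): ad − bc = (0.48)(0.48) − (0.64)(0.36) = 0, so the state is separable.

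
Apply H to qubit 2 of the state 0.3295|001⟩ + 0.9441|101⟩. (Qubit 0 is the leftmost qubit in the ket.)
0.233|000⟩ - 0.233|001⟩ + 0.6676|100⟩ - 0.6676|101⟩

H on qubit 2 mixes each pair of kets that differ only in qubit 2: amplitudes (a, b) of (|…0…⟩, |…1…⟩) become ((a + b)/√2, (a − b)/√2). Kets absent from the input have amplitude 0.
(|000⟩, |001⟩): (a, b) = (0, 0.3295) → (0.233, -0.233)
(|100⟩, |101⟩): (a, b) = (0, 0.9441) → (0.6676, -0.6676)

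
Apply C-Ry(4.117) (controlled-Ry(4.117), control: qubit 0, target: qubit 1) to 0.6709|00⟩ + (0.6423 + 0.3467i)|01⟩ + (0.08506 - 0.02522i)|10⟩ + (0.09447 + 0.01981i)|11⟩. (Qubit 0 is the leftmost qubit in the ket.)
0.6709|00⟩ + (0.6423 + 0.3467i)|01⟩ + (-0.1233 - 0.005682i)|10⟩ + (0.03087 - 0.03156i)|11⟩

C-Ry(4.117) leaves the control-|0⟩ kets |00⟩, |01⟩ unchanged and applies Ry(4.117) to qubit 1 on the control-|1⟩ pair (|10⟩, |11⟩).
Ry(4.117) = [[cos(θ/2), −sin(θ/2)], [sin(θ/2), cos(θ/2)]]; θ = 4.117, cos(θ/2) ≈ -0.468599, sin(θ/2) ≈ 0.883411.
With a = amp(|10⟩) = (0.08506 - 0.02522i) and b = amp(|11⟩) = (0.09447 + 0.01981i):
new amp(|10⟩) = (-0.468599)·a + (-0.883411)·b = (-0.1233 - 0.005682i)
new amp(|11⟩) = (0.883411)·a + (-0.468599)·b = (0.03087 - 0.03156i)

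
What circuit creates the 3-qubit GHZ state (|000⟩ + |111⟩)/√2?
H(q0) → CNOT(q0,q1) → CNOT(q0,q2)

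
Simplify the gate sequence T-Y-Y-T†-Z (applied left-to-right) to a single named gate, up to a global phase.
Z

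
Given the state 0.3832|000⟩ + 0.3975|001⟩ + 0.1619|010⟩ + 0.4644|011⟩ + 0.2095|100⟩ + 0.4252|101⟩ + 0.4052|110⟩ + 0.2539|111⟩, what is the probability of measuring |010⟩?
0.02621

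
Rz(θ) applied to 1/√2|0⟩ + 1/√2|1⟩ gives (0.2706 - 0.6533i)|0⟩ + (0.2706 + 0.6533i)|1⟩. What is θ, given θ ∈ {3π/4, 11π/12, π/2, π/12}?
3π/4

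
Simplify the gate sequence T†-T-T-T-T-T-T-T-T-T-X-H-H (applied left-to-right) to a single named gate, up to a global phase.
X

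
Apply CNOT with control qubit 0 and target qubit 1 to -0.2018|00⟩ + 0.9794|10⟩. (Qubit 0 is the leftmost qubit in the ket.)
-0.2018|00⟩ + 0.9794|11⟩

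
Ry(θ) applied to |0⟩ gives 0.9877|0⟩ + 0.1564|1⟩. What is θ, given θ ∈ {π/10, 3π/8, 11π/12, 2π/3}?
π/10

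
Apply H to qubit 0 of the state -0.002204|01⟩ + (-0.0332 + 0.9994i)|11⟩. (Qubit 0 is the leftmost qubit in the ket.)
(-0.02503 + 0.7067i)|01⟩ + (0.02192 - 0.7067i)|11⟩

H on qubit 0 mixes each pair of kets that differ only in qubit 0: amplitudes (a, b) of (|…0…⟩, |…1…⟩) become ((a + b)/√2, (a − b)/√2). Kets absent from the input have amplitude 0.
(|01⟩, |11⟩): (a, b) = (-0.002204, (-0.0332 + 0.9994i)) → ((-0.02503 + 0.7067i), (0.02192 - 0.7067i))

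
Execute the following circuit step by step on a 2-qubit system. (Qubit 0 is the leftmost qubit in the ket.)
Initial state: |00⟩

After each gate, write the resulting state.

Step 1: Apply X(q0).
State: |10⟩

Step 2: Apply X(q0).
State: |00⟩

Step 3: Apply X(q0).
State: |10⟩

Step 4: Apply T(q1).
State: |10⟩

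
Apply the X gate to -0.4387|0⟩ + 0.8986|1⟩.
0.8986|0⟩ - 0.4387|1⟩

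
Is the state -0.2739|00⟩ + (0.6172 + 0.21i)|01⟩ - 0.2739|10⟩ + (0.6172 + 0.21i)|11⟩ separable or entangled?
Separable

Writing the state as a|00⟩ + b|01⟩ + c|10⟩ + d|11⟩, it is a product state iff ad − bc = 0.
Here (a, b, c, d) = (-0.2739, (0.6172 + 0.21i), -0.2739, (0.6172 + 0.21i)): ad − bc = (-0.2739)(0.6172 + 0.21i) − (0.6172 + 0.21i)(-0.2739) = 0, so the state is separable.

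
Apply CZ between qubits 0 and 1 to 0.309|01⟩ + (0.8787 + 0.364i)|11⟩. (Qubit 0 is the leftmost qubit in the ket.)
0.309|01⟩ + (-0.8787 - 0.364i)|11⟩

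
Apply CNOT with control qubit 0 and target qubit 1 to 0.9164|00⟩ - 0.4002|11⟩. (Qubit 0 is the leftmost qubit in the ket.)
0.9164|00⟩ - 0.4002|10⟩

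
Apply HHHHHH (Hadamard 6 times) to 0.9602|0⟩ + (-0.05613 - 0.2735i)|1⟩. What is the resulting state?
0.9602|0⟩ + (-0.05613 - 0.2735i)|1⟩

H² = I, so an even number of Hadamards cancels: H^6 = I and the state is unchanged.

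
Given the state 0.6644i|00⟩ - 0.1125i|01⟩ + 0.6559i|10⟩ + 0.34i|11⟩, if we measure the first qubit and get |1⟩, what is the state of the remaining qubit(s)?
0.8878i|0⟩ + 0.4602i|1⟩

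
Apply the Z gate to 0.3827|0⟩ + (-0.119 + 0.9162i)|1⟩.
0.3827|0⟩ + (0.119 - 0.9162i)|1⟩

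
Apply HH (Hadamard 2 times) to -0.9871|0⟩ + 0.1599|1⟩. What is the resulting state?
-0.9871|0⟩ + 0.1599|1⟩

H² = I, so an even number of Hadamards cancels: H^2 = I and the state is unchanged.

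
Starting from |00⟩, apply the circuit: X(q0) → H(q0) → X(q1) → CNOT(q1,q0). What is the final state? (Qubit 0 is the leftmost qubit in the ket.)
-1/√2|01⟩ + 1/√2|11⟩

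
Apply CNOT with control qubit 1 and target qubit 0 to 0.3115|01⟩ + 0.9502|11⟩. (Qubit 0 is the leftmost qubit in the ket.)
0.9502|01⟩ + 0.3115|11⟩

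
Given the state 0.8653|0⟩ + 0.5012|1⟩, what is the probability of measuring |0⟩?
0.7487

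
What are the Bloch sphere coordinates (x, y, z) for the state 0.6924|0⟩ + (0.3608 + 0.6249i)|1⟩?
(0.4996, 0.8654, -0.04126)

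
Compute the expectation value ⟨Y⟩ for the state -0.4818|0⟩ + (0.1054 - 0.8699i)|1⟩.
0.8382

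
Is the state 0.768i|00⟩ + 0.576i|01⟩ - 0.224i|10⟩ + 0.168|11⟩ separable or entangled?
Entangled

Writing the state as a|00⟩ + b|01⟩ + c|10⟩ + d|11⟩, it is a product state iff ad − bc = 0.
Here (a, b, c, d) = (0.768i, 0.576i, -0.224i, 0.168): ad − bc = (0.768i)(0.168) − (0.576i)(-0.224i) = (-0.129 + 0.129i) ≠ 0, so the state is entangled.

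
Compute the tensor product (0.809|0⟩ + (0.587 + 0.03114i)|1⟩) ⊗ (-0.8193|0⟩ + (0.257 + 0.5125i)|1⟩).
-0.6628|00⟩ + (0.2079 + 0.4146i)|01⟩ + (-0.4809 - 0.02551i)|10⟩ + (0.1349 + 0.3088i)|11⟩

amp(|b₁b₂…⟩) = product of the factor amplitudes for bits b₁, b₂, …; only kets whose every factor amplitude is nonzero survive.
|00⟩: (0.809)(-0.8193) = -0.6628
|01⟩: (0.809)(0.257 + 0.5125i) = (0.2079 + 0.4146i)
|10⟩: (0.587 + 0.03114i)(-0.8193) = (-0.4809 - 0.02551i)
|11⟩: (0.587 + 0.03114i)(0.257 + 0.5125i) = (0.1349 + 0.3088i)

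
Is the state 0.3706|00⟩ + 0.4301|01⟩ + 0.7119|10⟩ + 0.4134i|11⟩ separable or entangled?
Entangled

Writing the state as a|00⟩ + b|01⟩ + c|10⟩ + d|11⟩, it is a product state iff ad − bc = 0.
Here (a, b, c, d) = (0.3706, 0.4301, 0.7119, 0.4134i): ad − bc = (0.3706)(0.4134i) − (0.4301)(0.7119) = (-0.3062 + 0.1532i) ≠ 0, so the state is entangled.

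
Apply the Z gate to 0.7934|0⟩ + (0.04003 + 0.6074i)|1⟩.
0.7934|0⟩ + (-0.04003 - 0.6074i)|1⟩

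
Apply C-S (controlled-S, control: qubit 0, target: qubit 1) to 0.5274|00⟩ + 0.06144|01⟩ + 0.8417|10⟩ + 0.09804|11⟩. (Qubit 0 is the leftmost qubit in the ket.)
0.5274|00⟩ + 0.06144|01⟩ + 0.8417|10⟩ + 0.09804i|11⟩

C-S leaves the control-|0⟩ kets |00⟩, |01⟩ unchanged and applies S to qubit 1 on the control-|1⟩ pair (|10⟩, |11⟩).
S = [[1, 0], [0, i]].
With a = amp(|10⟩) = 0.8417 and b = amp(|11⟩) = 0.09804:
new amp(|10⟩) = (1)·a = 0.8417
new amp(|11⟩) = (i)·b = 0.09804i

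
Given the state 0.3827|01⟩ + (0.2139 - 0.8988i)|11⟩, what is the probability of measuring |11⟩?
0.8536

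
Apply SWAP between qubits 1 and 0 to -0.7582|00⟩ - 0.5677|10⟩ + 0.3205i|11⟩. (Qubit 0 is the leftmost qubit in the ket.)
-0.7582|00⟩ - 0.5677|01⟩ + 0.3205i|11⟩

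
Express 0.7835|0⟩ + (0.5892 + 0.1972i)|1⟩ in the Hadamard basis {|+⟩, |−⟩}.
(0.9706 + 0.1394i)|+⟩ + (0.1374 - 0.1394i)|−⟩

With |ψ⟩ = α|0⟩ + β|1⟩, the Hadamard-basis coefficients are ⟨+|ψ⟩ = (α + β)/√2 and ⟨−|ψ⟩ = (α − β)/√2.
Here α = 0.7835, β = (0.5892 + 0.1972i): (α + β)/√2 = (0.9706 + 0.1394i), (α − β)/√2 = (0.1374 - 0.1394i).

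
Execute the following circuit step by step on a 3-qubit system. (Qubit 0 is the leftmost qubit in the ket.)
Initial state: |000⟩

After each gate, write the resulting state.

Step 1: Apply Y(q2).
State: i|001⟩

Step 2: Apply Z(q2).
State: -i|001⟩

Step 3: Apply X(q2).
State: -i|000⟩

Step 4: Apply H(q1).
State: -(1/√2)i|000⟩ - (1/√2)i|010⟩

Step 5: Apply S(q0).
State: -(1/√2)i|000⟩ - (1/√2)i|010⟩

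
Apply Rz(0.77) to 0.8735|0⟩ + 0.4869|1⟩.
(0.8096 - 0.3281i)|0⟩ + (0.4513 + 0.1829i)|1⟩

Rz(0.77) = [[e^(−iθ/2), 0], [0, e^(iθ/2)]] with e^(±iθ/2) = cos(θ/2) ± i·sin(θ/2); θ = 0.77, cos(θ/2) ≈ 0.926798, sin(θ/2) ≈ 0.375559.
With a = amp(|0⟩) = 0.8735 and b = amp(|1⟩) = 0.4869:
new amp(|0⟩) = (0.926798 - 0.375559i)·a = (0.8096 - 0.3281i)
new amp(|1⟩) = (0.926798 + 0.375559i)·b = (0.4513 + 0.1829i)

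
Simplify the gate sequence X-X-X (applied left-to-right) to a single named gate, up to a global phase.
X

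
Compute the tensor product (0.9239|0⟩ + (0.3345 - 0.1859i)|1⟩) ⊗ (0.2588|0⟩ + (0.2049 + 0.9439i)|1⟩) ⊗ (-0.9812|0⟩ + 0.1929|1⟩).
-0.2346|000⟩ + 0.04612|001⟩ + (-0.1857 - 0.8557i)|010⟩ + (0.03652 + 0.1682i)|011⟩ + (-0.08494 + 0.04721i)|100⟩ + (0.0167 - 0.009281i)|101⟩ + (-0.2394 - 0.2724i)|110⟩ + (0.04707 + 0.05356i)|111⟩

amp(|b₁b₂…⟩) = product of the factor amplitudes for bits b₁, b₂, …; only kets whose every factor amplitude is nonzero survive.
|000⟩: (0.9239)(0.2588)(-0.9812) = -0.2346
|001⟩: (0.9239)(0.2588)(0.1929) = 0.04612
|010⟩: (0.9239)(0.2049 + 0.9439i)(-0.9812) = (-0.1857 - 0.8557i)
|011⟩: (0.9239)(0.2049 + 0.9439i)(0.1929) = (0.03652 + 0.1682i)
|100⟩: (0.3345 - 0.1859i)(0.2588)(-0.9812) = (-0.08494 + 0.04721i)
|101⟩: (0.3345 - 0.1859i)(0.2588)(0.1929) = (0.0167 - 0.009281i)
|110⟩: (0.3345 - 0.1859i)(0.2049 + 0.9439i)(-0.9812) = (-0.2394 - 0.2724i)
|111⟩: (0.3345 - 0.1859i)(0.2049 + 0.9439i)(0.1929) = (0.04707 + 0.05356i)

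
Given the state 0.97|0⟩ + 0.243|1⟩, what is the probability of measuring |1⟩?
0.05905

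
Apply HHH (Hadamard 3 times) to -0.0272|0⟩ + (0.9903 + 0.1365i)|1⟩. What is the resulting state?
(0.681 + 0.09652i)|0⟩ + (-0.7195 - 0.09652i)|1⟩

H² = I, so H^3 = H: a single Hadamard. With (a, b) = (-0.0272, (0.9903 + 0.1365i)), H gives ((a + b)/√2, (a − b)/√2) = ((0.681 + 0.09652i), (-0.7195 - 0.09652i)).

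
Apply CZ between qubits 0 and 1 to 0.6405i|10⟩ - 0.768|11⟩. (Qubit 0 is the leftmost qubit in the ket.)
0.6405i|10⟩ + 0.768|11⟩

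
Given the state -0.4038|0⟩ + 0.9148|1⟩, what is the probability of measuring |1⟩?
0.8369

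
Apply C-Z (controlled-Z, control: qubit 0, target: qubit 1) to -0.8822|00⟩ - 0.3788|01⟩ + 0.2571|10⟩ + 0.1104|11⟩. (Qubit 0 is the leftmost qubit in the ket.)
-0.8822|00⟩ - 0.3788|01⟩ + 0.2571|10⟩ - 0.1104|11⟩

C-Z leaves the control-|0⟩ kets |00⟩, |01⟩ unchanged and applies Z to qubit 1 on the control-|1⟩ pair (|10⟩, |11⟩).
Z = [[1, 0], [0, -1]].
With a = amp(|10⟩) = 0.2571 and b = amp(|11⟩) = 0.1104:
new amp(|10⟩) = (1)·a = 0.2571
new amp(|11⟩) = (-1)·b = -0.1104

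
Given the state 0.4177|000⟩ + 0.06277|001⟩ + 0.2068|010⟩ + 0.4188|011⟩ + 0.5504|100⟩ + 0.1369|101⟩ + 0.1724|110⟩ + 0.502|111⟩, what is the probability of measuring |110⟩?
0.02972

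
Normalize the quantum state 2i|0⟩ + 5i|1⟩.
0.3714i|0⟩ + 0.9285i|1⟩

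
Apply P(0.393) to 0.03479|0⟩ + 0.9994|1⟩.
0.03479|0⟩ + (0.9232 + 0.3827i)|1⟩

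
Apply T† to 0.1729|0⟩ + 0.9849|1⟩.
0.1729|0⟩ + (0.6964 - 0.6964i)|1⟩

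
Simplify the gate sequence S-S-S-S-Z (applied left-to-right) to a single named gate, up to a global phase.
Z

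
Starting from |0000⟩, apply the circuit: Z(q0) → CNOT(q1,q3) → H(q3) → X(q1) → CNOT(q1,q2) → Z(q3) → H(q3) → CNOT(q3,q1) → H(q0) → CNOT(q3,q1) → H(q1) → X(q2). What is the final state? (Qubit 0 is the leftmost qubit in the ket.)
1/2|0001⟩ - 1/2|0101⟩ + 1/2|1001⟩ - 1/2|1101⟩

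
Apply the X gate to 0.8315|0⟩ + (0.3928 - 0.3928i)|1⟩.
(0.3928 - 0.3928i)|0⟩ + 0.8315|1⟩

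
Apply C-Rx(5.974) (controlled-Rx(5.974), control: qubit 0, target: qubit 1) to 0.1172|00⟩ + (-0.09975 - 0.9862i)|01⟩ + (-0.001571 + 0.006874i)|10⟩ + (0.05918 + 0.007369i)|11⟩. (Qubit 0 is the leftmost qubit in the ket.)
0.1172|00⟩ + (-0.09975 - 0.9862i)|01⟩ + (0.002687 - 0.0159i)|10⟩ + (-0.05742 - 0.007039i)|11⟩

C-Rx(5.974) leaves the control-|0⟩ kets |00⟩, |01⟩ unchanged and applies Rx(5.974) to qubit 1 on the control-|1⟩ pair (|10⟩, |11⟩).
Rx(5.974) = [[cos(θ/2), −i·sin(θ/2)], [−i·sin(θ/2), cos(θ/2)]]; θ = 5.974, cos(θ/2) ≈ -0.988074, sin(θ/2) ≈ 0.153978.
With a = amp(|10⟩) = (-0.001571 + 0.006874i) and b = amp(|11⟩) = (0.05918 + 0.007369i):
new amp(|10⟩) = (-0.988074)·a + (-0.153978i)·b = (0.002687 - 0.0159i)
new amp(|11⟩) = (-0.153978i)·a + (-0.988074)·b = (-0.05742 - 0.007039i)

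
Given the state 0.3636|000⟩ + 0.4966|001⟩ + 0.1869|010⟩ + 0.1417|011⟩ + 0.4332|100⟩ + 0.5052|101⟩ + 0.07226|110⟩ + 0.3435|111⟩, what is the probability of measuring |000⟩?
0.1322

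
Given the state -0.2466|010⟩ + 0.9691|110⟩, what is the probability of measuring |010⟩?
0.06081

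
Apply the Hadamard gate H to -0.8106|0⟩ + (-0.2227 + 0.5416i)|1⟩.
(-0.7307 + 0.383i)|0⟩ + (-0.4157 - 0.383i)|1⟩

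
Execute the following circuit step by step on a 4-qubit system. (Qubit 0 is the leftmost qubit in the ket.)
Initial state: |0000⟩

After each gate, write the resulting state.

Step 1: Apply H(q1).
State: 1/√2|0000⟩ + 1/√2|0100⟩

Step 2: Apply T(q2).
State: 1/√2|0000⟩ + 1/√2|0100⟩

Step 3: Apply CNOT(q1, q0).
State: 1/√2|0000⟩ + 1/√2|1100⟩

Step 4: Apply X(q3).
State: 1/√2|0001⟩ + 1/√2|1101⟩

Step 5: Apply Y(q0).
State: -(1/√2)i|0101⟩ + (1/√2)i|1001⟩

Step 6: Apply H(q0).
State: (1/2)i|0001⟩ - (1/2)i|0101⟩ - (1/2)i|1001⟩ - (1/2)i|1101⟩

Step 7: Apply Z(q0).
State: (1/2)i|0001⟩ - (1/2)i|0101⟩ + (1/2)i|1001⟩ + (1/2)i|1101⟩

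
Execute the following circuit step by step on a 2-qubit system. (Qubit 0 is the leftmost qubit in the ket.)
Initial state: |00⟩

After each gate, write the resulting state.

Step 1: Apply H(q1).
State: 1/√2|00⟩ + 1/√2|01⟩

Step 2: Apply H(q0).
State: 1/2|00⟩ + 1/2|01⟩ + 1/2|10⟩ + 1/2|11⟩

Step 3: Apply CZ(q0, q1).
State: 1/2|00⟩ + 1/2|01⟩ + 1/2|10⟩ - 1/2|11⟩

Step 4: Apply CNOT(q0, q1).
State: 1/2|00⟩ + 1/2|01⟩ - 1/2|10⟩ + 1/2|11⟩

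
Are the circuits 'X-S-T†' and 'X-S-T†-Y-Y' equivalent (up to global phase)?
Yes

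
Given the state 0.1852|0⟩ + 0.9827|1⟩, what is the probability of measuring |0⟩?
0.0343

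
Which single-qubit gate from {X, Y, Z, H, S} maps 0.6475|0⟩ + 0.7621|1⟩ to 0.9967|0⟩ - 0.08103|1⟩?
H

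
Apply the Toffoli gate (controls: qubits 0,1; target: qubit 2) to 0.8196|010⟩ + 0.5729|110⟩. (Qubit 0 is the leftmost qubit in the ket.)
0.8196|010⟩ + 0.5729|111⟩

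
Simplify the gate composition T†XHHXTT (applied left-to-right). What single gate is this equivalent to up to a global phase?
T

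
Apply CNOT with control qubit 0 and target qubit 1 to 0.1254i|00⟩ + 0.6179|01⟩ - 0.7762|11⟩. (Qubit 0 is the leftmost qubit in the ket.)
0.1254i|00⟩ + 0.6179|01⟩ - 0.7762|10⟩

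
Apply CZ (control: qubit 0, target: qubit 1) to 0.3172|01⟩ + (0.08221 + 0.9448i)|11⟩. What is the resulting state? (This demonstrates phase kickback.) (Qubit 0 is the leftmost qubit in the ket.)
0.3172|01⟩ + (-0.08221 - 0.9448i)|11⟩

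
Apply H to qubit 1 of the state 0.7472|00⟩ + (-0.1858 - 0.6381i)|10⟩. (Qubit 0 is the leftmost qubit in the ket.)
0.5284|00⟩ + 0.5284|01⟩ + (-0.1314 - 0.4512i)|10⟩ + (-0.1314 - 0.4512i)|11⟩

H on qubit 1 mixes each pair of kets that differ only in qubit 1: amplitudes (a, b) of (|…0…⟩, |…1…⟩) become ((a + b)/√2, (a − b)/√2). Kets absent from the input have amplitude 0.
(|00⟩, |01⟩): (a, b) = (0.7472, 0) → (0.5284, 0.5284)
(|10⟩, |11⟩): (a, b) = ((-0.1858 - 0.6381i), 0) → ((-0.1314 - 0.4512i), (-0.1314 - 0.4512i))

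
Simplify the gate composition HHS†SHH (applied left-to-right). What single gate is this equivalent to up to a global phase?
I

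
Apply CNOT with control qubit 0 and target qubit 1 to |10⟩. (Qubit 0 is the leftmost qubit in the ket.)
|11⟩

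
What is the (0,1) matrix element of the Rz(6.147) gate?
0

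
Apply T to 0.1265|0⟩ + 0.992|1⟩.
0.1265|0⟩ + (0.7014 + 0.7014i)|1⟩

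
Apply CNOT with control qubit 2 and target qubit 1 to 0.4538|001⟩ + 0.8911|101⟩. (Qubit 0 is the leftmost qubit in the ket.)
0.4538|011⟩ + 0.8911|111⟩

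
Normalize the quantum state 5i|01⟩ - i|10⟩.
0.9806i|01⟩ - 0.1961i|10⟩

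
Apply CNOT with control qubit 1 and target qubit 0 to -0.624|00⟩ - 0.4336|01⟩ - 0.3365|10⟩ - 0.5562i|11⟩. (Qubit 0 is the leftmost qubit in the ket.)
-0.624|00⟩ - 0.5562i|01⟩ - 0.3365|10⟩ - 0.4336|11⟩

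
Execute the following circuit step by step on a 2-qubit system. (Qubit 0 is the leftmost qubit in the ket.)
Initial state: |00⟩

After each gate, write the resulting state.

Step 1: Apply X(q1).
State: |01⟩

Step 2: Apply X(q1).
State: |00⟩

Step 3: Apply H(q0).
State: 1/√2|00⟩ + 1/√2|10⟩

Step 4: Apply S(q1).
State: 1/√2|00⟩ + 1/√2|10⟩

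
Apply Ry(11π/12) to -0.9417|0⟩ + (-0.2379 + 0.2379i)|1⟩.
(0.1129 - 0.2359i)|0⟩ + (-0.9647 + 0.03105i)|1⟩

Ry(11π/12) = [[cos(θ/2), −sin(θ/2)], [sin(θ/2), cos(θ/2)]]; θ = 11π/12, cos(θ/2) ≈ 0.130526, sin(θ/2) ≈ 0.991445.
With a = amp(|0⟩) = -0.9417 and b = amp(|1⟩) = (-0.2379 + 0.2379i):
new amp(|0⟩) = (0.130526)·a + (-0.991445)·b = (0.1129 - 0.2359i)
new amp(|1⟩) = (0.991445)·a + (0.130526)·b = (-0.9647 + 0.03105i)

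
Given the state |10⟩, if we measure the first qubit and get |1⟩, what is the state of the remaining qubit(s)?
|0⟩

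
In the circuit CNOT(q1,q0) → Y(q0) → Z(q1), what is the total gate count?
3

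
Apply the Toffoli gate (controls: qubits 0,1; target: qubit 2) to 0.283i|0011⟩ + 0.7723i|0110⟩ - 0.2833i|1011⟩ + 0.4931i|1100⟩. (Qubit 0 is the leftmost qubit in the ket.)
0.283i|0011⟩ + 0.7723i|0110⟩ - 0.2833i|1011⟩ + 0.4931i|1110⟩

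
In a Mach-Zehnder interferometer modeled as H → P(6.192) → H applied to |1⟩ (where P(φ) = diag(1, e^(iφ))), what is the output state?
(0.002077 + 0.04553i)|0⟩ + (0.9979 - 0.04553i)|1⟩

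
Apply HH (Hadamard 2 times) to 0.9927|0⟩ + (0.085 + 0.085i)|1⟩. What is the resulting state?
0.9927|0⟩ + (0.085 + 0.085i)|1⟩

H² = I, so an even number of Hadamards cancels: H^2 = I and the state is unchanged.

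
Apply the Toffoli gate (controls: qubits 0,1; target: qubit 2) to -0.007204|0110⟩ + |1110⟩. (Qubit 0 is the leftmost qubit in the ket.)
-0.007204|0110⟩ + |1100⟩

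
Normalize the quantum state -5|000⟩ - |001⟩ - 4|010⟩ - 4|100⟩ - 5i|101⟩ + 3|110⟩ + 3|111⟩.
-0.4975|000⟩ - 0.0995|001⟩ - 0.398|010⟩ - 0.398|100⟩ - 0.4975i|101⟩ + 0.2985|110⟩ + 0.2985|111⟩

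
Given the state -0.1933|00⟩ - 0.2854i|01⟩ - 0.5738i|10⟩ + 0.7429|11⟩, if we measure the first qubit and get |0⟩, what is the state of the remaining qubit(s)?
-0.5608|0⟩ - 0.828i|1⟩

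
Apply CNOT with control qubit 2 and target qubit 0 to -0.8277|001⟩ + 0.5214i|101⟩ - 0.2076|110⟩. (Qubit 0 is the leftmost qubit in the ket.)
0.5214i|001⟩ - 0.8277|101⟩ - 0.2076|110⟩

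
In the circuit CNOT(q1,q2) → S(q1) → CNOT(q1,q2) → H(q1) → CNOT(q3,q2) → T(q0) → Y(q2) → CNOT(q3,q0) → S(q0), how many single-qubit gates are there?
5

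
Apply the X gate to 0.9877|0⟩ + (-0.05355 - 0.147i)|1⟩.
(-0.05355 - 0.147i)|0⟩ + 0.9877|1⟩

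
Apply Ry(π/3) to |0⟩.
0.866|0⟩ + 1/2|1⟩

Ry(π/3) = [[cos(θ/2), −sin(θ/2)], [sin(θ/2), cos(θ/2)]]; θ = π/3, cos(θ/2) ≈ 0.866025, sin(θ/2) ≈ 0.5.
With a = amp(|0⟩) = 1 and b = amp(|1⟩) = 0:
new amp(|0⟩) = (0.866025)·a + (-0.5)·b = 0.866
new amp(|1⟩) = (0.5)·a + (0.866025)·b = 1/2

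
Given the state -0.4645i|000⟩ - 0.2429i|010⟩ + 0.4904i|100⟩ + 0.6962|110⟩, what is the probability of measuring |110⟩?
0.4847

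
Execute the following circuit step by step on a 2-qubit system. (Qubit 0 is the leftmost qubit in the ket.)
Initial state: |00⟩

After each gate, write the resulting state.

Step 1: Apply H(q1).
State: 1/√2|00⟩ + 1/√2|01⟩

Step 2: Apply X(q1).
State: 1/√2|00⟩ + 1/√2|01⟩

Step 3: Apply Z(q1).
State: 1/√2|00⟩ - 1/√2|01⟩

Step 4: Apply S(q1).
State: 1/√2|00⟩ - (1/√2)i|01⟩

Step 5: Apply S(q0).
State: 1/√2|00⟩ - (1/√2)i|01⟩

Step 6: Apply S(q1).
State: 1/√2|00⟩ + 1/√2|01⟩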